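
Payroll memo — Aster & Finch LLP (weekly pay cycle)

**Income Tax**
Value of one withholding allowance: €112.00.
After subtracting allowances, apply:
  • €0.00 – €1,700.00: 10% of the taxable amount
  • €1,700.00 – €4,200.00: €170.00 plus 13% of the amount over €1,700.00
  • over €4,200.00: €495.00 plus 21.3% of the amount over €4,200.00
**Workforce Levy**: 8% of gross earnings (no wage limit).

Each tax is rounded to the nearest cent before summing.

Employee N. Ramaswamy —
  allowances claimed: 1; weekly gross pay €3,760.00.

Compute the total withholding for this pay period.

€724.04

Income Tax: taxable = €3,760.00 − 1×€112.00 = €3,648.00
  €170.00 + 13% × (€3,648.00 − €1,700.00) = €170.00 + 13% × €1,948.00 = €423.24
Workforce Levy: 8% × €3,760.00 = €300.80
Total: €423.24 + €300.80 = €724.04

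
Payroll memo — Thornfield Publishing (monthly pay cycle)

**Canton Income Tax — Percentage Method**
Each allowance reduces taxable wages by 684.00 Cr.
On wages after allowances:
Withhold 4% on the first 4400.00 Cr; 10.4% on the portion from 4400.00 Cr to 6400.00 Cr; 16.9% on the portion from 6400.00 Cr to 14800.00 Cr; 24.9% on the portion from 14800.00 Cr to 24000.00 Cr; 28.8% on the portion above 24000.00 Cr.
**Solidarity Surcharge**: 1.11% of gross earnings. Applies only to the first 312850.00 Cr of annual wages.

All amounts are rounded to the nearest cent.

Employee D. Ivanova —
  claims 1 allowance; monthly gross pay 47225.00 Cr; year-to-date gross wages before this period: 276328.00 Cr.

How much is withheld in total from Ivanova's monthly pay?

Canton Income Tax: taxable = 47225.00 Cr − 1×684.00 Cr = 46541.00 Cr
  4094.40 Cr + 28.8% × (46541.00 Cr − 24000.00 Cr) = 4094.40 Cr + 28.8% × 22541.00 Cr = 10586.21 Cr
Solidarity Surcharge: cap 312850.00 Cr − YTD 276328.00 Cr = 36522.00 Cr subject; 1.11% × 36522.00 Cr = 405.39 Cr
Total: 10586.21 Cr + 405.39 Cr = 10991.60 Cr

10991.60 Cr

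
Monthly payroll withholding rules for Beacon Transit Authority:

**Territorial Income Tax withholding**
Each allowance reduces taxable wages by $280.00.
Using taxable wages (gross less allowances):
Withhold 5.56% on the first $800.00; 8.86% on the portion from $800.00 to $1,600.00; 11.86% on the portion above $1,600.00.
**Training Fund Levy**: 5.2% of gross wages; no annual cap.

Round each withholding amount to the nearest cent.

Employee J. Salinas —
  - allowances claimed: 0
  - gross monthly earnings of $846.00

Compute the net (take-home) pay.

$753.45

Territorial Income Tax: taxable = $846.00
  $44.48 + 8.86% × ($846.00 − $800.00) = $44.48 + 8.86% × $46.00 = $48.56
Training Fund Levy: 5.2% × $846.00 = $43.99
Total withheld: $48.56 + $43.99 = $92.55
Net pay: $846.00 − $92.55 = $753.45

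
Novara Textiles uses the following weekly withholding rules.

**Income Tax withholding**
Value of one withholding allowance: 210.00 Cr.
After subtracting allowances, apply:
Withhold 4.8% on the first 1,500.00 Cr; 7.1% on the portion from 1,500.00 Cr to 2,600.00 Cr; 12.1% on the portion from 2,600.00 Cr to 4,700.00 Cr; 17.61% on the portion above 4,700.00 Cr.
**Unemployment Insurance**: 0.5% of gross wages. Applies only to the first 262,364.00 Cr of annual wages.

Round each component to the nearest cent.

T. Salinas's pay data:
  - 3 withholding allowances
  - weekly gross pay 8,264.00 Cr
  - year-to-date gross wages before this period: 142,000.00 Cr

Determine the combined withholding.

962.20 Cr

Income Tax: taxable = 8,264.00 Cr − 3×210.00 Cr = 7,634.00 Cr
  404.20 Cr + 17.61% × (7,634.00 Cr − 4,700.00 Cr) = 404.20 Cr + 17.61% × 2,934.00 Cr = 920.88 Cr
Unemployment Insurance: 0.5% × 8,264.00 Cr = 41.32 Cr
Total: 920.88 Cr + 41.32 Cr = 962.20 Cr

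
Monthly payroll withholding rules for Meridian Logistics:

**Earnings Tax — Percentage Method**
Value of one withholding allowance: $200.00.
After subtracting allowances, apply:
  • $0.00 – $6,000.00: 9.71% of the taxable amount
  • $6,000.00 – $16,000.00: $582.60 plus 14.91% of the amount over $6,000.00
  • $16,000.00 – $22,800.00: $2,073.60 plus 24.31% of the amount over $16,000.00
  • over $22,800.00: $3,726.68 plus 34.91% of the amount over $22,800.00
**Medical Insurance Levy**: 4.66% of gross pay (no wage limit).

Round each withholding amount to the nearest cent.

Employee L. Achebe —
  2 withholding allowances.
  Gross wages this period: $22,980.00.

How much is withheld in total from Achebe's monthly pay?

$4,744.07

Earnings Tax: taxable = $22,980.00 − 2×$200.00 = $22,580.00
  $2,073.60 + 24.31% × ($22,580.00 − $16,000.00) = $2,073.60 + 24.31% × $6,580.00 = $3,673.20
Medical Insurance Levy: 4.66% × $22,980.00 = $1,070.87
Total: $3,673.20 + $1,070.87 = $4,744.07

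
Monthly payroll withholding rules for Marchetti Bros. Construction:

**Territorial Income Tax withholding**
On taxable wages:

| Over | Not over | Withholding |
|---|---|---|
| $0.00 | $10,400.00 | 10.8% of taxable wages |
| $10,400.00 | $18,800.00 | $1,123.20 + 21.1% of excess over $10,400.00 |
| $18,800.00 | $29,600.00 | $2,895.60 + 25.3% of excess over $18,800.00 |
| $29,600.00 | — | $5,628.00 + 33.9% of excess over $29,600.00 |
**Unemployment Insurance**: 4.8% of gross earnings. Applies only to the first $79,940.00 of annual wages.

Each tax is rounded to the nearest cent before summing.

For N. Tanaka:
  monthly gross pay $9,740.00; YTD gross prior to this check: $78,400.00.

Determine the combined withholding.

Territorial Income Tax: taxable = $9,740.00
  10.8% × $9,740.00 = $1,051.92
Unemployment Insurance: cap $79,940.00 − YTD $78,400.00 = $1,540.00 subject; 4.8% × $1,540.00 = $73.92
Total: $1,051.92 + $73.92 = $1,125.84

$1,125.84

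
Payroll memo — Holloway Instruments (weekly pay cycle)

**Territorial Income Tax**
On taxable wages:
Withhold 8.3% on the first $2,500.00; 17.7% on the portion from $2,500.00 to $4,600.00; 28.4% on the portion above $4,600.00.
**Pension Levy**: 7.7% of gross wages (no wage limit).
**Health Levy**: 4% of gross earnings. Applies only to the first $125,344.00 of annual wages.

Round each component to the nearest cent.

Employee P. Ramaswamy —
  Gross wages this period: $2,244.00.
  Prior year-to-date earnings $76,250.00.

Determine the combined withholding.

$448.80

Territorial Income Tax: taxable = $2,244.00
  8.3% × $2,244.00 = $186.25
Pension Levy: 7.7% × $2,244.00 = $172.79
Health Levy: 4% × $2,244.00 = $89.76
Total: $186.25 + $172.79 + $89.76 = $448.80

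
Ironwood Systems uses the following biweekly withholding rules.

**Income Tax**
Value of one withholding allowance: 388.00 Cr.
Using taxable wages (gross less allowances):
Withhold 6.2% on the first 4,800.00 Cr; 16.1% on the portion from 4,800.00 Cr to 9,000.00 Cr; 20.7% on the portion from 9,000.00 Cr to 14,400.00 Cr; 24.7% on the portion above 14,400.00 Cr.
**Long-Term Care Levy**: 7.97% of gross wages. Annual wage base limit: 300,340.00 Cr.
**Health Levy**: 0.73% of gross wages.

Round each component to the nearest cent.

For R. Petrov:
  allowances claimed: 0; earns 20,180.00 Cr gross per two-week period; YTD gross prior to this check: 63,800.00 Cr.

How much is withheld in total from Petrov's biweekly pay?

Income Tax: taxable = 20,180.00 Cr
  2,091.60 Cr + 24.7% × (20,180.00 Cr − 14,400.00 Cr) = 2,091.60 Cr + 24.7% × 5,780.00 Cr = 3,519.26 Cr
Long-Term Care Levy: 7.97% × 20,180.00 Cr = 1,608.35 Cr
Health Levy: 0.73% × 20,180.00 Cr = 147.31 Cr
Total: 3,519.26 Cr + 1,608.35 Cr + 147.31 Cr = 5,274.92 Cr

5,274.92 Cr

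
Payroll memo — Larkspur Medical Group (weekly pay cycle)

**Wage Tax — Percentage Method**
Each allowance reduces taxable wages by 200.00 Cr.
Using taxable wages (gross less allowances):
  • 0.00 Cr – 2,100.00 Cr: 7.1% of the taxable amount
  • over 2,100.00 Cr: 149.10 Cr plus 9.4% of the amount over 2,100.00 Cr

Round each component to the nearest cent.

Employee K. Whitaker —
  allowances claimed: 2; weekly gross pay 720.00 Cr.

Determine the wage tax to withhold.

22.72 Cr

Wage Tax: taxable = 720.00 Cr − 2×200.00 Cr = 320.00 Cr
  7.1% × 320.00 Cr = 22.72 Cr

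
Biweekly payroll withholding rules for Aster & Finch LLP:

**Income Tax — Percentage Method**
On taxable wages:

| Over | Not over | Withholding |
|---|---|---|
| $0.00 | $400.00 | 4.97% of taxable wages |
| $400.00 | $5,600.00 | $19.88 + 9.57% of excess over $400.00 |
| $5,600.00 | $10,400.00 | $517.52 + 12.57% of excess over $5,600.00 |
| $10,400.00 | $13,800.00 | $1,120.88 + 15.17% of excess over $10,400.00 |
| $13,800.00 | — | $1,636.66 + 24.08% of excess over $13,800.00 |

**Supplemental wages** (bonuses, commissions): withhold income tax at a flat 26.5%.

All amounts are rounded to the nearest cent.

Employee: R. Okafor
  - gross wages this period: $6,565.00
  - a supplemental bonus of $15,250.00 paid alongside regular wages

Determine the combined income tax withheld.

Income Tax: taxable = $6,565.00
  $517.52 + 12.57% × ($6,565.00 − $5,600.00) = $517.52 + 12.57% × $965.00 = $638.82
Supplemental (26.5% flat on bonus): 26.5% × $15,250.00 = $4,041.25
Total income tax: $638.82 + $4,041.25 = $4,680.07

$4,680.07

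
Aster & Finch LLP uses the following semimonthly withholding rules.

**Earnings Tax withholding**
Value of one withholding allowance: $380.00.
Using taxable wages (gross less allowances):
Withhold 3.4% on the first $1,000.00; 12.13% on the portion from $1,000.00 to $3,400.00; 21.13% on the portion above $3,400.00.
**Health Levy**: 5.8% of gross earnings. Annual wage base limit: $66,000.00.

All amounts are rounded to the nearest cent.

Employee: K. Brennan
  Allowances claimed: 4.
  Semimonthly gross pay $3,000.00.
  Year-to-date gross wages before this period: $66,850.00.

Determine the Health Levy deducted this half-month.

Health Levy: YTD $66,850.00 ≥ cap $66,000.00 → $0.00

$0.00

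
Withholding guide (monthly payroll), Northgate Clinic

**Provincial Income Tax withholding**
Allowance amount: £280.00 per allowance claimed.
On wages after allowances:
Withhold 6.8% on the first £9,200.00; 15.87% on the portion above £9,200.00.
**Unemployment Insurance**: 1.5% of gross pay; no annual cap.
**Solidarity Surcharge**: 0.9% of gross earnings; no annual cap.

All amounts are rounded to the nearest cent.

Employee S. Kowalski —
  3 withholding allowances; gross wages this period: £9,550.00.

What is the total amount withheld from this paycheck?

£821.48

Provincial Income Tax: taxable = £9,550.00 − 3×£280.00 = £8,710.00
  6.8% × £8,710.00 = £592.28
Unemployment Insurance: 1.5% × £9,550.00 = £143.25
Solidarity Surcharge: 0.9% × £9,550.00 = £85.95
Total: £592.28 + £143.25 + £85.95 = £821.48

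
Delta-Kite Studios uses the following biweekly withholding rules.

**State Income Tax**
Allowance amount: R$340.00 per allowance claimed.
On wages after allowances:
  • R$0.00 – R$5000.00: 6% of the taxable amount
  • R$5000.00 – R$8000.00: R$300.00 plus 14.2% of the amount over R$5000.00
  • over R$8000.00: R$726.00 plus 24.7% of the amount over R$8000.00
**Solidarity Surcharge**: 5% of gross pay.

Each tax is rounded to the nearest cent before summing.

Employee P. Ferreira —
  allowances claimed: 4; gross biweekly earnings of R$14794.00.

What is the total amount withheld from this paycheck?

State Income Tax: taxable = R$14794.00 − 4×R$340.00 = R$13434.00
  R$726.00 + 24.7% × (R$13434.00 − R$8000.00) = R$726.00 + 24.7% × R$5434.00 = R$2068.20
Solidarity Surcharge: 5% × R$14794.00 = R$739.70
Total: R$2068.20 + R$739.70 = R$2807.90

R$2807.90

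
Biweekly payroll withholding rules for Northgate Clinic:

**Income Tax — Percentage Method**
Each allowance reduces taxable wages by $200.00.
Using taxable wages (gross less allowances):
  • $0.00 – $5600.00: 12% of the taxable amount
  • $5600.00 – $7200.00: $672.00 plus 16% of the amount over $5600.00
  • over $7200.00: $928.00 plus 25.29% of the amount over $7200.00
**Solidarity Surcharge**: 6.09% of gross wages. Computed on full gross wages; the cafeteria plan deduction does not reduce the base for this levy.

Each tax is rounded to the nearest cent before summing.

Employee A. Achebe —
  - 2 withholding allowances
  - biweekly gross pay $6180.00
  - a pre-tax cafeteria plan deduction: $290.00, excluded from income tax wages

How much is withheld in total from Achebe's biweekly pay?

Income Tax: taxable = $6180.00 − $290.00 − 2×$200.00 = $5490.00
  12% × $5490.00 = $658.80
Solidarity Surcharge: 6.09% × $6180.00 = $376.36
Total: $658.80 + $376.36 = $1035.16

$1035.16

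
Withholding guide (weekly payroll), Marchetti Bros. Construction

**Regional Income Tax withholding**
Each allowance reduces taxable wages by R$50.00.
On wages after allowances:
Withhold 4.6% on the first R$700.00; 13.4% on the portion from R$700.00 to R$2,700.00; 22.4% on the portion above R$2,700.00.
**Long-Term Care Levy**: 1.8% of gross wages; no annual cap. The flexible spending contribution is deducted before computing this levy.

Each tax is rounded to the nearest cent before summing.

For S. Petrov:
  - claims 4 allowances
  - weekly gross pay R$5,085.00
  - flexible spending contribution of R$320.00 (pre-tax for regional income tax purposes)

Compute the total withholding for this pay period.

Regional Income Tax: taxable = R$5,085.00 − R$320.00 − 4×R$50.00 = R$4,565.00
  R$300.20 + 22.4% × (R$4,565.00 − R$2,700.00) = R$300.20 + 22.4% × R$1,865.00 = R$717.96
Long-Term Care Levy: 1.8% × R$4,765.00 = R$85.77
Total: R$717.96 + R$85.77 = R$803.73

R$803.73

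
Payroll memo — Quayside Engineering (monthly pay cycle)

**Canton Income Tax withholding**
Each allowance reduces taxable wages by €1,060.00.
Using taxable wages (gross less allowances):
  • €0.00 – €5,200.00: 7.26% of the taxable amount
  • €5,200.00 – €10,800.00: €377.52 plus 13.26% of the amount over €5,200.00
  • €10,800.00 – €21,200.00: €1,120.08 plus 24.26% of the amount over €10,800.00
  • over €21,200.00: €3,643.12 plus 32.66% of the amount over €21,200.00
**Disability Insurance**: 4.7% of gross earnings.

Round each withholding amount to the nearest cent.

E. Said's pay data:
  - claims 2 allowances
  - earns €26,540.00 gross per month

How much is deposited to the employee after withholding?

€20,597.85

Canton Income Tax: taxable = €26,540.00 − 2×€1,060.00 = €24,420.00
  €3,643.12 + 32.66% × (€24,420.00 − €21,200.00) = €3,643.12 + 32.66% × €3,220.00 = €4,694.77
Disability Insurance: 4.7% × €26,540.00 = €1,247.38
Total withheld: €4,694.77 + €1,247.38 = €5,942.15
Net pay: €26,540.00 − €5,942.15 = €20,597.85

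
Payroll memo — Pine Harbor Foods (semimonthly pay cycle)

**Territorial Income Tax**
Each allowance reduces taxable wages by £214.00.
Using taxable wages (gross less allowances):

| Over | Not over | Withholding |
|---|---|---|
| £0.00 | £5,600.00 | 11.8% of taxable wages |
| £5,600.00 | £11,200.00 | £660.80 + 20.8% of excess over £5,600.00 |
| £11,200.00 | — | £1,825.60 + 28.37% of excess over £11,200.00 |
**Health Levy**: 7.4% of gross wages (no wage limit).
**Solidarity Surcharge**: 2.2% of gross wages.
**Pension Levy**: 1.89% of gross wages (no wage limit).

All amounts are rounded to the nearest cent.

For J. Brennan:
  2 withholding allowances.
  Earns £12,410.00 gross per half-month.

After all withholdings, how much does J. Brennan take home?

Territorial Income Tax: taxable = £12,410.00 − 2×£214.00 = £11,982.00
  £1,825.60 + 28.37% × (£11,982.00 − £11,200.00) = £1,825.60 + 28.37% × £782.00 = £2,047.45
Health Levy: 7.4% × £12,410.00 = £918.34
Solidarity Surcharge: 2.2% × £12,410.00 = £273.02
Pension Levy: 1.89% × £12,410.00 = £234.55
Total withheld: £2,047.45 + £918.34 + £273.02 + £234.55 = £3,473.36
Net pay: £12,410.00 − £3,473.36 = £8,936.64

£8,936.64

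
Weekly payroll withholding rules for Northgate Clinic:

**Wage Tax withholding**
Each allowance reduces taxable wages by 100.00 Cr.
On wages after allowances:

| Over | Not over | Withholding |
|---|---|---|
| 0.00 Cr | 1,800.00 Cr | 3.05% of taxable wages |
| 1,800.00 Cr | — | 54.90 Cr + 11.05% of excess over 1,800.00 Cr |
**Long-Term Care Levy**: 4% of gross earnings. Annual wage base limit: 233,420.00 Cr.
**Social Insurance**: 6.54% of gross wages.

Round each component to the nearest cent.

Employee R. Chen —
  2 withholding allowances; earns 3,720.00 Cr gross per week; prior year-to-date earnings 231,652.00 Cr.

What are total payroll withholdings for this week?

558.97 Cr

Wage Tax: taxable = 3,720.00 Cr − 2×100.00 Cr = 3,520.00 Cr
  54.90 Cr + 11.05% × (3,520.00 Cr − 1,800.00 Cr) = 54.90 Cr + 11.05% × 1,720.00 Cr = 244.96 Cr
Long-Term Care Levy: cap 233,420.00 Cr − YTD 231,652.00 Cr = 1,768.00 Cr subject; 4% × 1,768.00 Cr = 70.72 Cr
Social Insurance: 6.54% × 3,720.00 Cr = 243.29 Cr
Total: 244.96 Cr + 70.72 Cr + 243.29 Cr = 558.97 Cr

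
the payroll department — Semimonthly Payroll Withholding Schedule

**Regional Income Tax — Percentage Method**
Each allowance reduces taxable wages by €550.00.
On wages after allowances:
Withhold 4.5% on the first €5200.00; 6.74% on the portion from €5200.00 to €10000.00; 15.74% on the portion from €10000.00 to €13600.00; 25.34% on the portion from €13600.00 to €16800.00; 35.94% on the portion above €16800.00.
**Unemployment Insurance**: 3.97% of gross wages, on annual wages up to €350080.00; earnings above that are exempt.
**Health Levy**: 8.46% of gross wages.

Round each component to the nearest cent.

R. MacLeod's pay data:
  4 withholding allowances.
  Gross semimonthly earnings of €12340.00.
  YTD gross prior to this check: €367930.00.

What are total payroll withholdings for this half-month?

€1623.52

Regional Income Tax: taxable = €12340.00 − 4×€550.00 = €10140.00
  €557.52 + 15.74% × (€10140.00 − €10000.00) = €557.52 + 15.74% × €140.00 = €579.56
Unemployment Insurance: YTD €367930.00 ≥ cap €350080.00 → €0.00
Health Levy: 8.46% × €12340.00 = €1043.96
Total: €579.56 + €0.00 + €1043.96 = €1623.52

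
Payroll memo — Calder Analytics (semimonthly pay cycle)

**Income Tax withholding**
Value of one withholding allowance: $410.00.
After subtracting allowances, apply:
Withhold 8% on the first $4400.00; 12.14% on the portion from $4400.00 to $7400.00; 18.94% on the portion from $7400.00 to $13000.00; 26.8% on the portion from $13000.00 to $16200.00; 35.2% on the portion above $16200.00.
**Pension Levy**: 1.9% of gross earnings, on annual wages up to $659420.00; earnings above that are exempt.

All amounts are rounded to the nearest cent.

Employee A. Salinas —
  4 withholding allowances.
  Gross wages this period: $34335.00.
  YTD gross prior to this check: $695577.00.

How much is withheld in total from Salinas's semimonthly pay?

$8440.68

Income Tax: taxable = $34335.00 − 4×$410.00 = $32695.00
  $2634.44 + 35.2% × ($32695.00 − $16200.00) = $2634.44 + 35.2% × $16495.00 = $8440.68
Pension Levy: YTD $695577.00 ≥ cap $659420.00 → $0.00
Total: $8440.68 + $0.00 = $8440.68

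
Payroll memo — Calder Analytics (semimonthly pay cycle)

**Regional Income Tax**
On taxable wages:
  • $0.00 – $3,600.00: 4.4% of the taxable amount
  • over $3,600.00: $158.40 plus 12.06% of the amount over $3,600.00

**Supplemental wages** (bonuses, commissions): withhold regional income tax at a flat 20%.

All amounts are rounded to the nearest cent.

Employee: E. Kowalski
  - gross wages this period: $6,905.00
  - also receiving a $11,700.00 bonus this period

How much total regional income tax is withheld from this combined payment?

$2,896.98

Regional Income Tax: taxable = $6,905.00
  $158.40 + 12.06% × ($6,905.00 − $3,600.00) = $158.40 + 12.06% × $3,305.00 = $556.98
Supplemental (20% flat on bonus): 20% × $11,700.00 = $2,340.00
Total regional income tax: $556.98 + $2,340.00 = $2,896.98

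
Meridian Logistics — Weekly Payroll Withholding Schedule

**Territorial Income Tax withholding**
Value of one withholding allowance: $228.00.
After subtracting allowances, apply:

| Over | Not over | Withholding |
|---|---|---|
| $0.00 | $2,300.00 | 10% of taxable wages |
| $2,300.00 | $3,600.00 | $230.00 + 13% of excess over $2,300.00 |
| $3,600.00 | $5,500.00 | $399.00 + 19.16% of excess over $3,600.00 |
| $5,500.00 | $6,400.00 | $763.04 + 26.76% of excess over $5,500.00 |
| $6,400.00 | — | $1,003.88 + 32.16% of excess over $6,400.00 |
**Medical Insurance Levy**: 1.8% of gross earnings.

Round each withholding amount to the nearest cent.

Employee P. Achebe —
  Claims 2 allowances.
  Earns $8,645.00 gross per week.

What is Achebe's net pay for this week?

$6,910.17

Territorial Income Tax: taxable = $8,645.00 − 2×$228.00 = $8,189.00
  $1,003.88 + 32.16% × ($8,189.00 − $6,400.00) = $1,003.88 + 32.16% × $1,789.00 = $1,579.22
Medical Insurance Levy: 1.8% × $8,645.00 = $155.61
Total withheld: $1,579.22 + $155.61 = $1,734.83
Net pay: $8,645.00 − $1,734.83 = $6,910.17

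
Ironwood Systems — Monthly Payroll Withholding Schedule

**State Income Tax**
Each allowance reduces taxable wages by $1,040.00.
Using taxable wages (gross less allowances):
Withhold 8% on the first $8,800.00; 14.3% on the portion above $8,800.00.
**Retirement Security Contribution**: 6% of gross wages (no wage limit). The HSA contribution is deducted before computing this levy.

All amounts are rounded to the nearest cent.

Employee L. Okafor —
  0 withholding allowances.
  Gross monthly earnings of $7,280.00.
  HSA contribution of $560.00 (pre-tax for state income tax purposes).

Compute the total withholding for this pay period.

State Income Tax: taxable = $7,280.00 − $560.00 = $6,720.00
  8% × $6,720.00 = $537.60
Retirement Security Contribution: 6% × $6,720.00 = $403.20
Total: $537.60 + $403.20 = $940.80

$940.80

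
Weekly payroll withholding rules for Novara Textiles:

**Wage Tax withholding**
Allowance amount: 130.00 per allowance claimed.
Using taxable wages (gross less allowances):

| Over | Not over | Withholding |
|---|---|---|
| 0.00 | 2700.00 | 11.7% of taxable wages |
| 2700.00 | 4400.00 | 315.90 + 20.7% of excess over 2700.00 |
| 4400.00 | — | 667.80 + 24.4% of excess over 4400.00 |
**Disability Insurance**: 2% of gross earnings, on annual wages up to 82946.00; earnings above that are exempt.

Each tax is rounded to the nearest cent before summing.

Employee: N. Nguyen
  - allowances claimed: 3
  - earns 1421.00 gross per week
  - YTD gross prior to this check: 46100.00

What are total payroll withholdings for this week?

149.05

Wage Tax: taxable = 1421.00 − 3×130.00 = 1031.00
  11.7% × 1031.00 = 120.63
Disability Insurance: 2% × 1421.00 = 28.42
Total: 120.63 + 28.42 = 149.05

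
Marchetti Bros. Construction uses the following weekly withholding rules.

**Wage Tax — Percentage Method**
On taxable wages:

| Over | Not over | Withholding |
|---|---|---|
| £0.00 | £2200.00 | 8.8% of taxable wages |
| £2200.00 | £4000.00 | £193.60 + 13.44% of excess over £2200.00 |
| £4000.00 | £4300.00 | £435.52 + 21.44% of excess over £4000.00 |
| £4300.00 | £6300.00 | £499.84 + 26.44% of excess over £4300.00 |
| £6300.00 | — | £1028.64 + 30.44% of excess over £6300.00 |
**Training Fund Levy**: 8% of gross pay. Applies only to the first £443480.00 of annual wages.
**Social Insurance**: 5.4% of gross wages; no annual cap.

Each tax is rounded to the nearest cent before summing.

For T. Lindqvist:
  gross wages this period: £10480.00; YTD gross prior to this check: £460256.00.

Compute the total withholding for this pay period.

£2866.95

Wage Tax: taxable = £10480.00
  £1028.64 + 30.44% × (£10480.00 − £6300.00) = £1028.64 + 30.44% × £4180.00 = £2301.03
Training Fund Levy: YTD £460256.00 ≥ cap £443480.00 → £0.00
Social Insurance: 5.4% × £10480.00 = £565.92
Total: £2301.03 + £0.00 + £565.92 = £2866.95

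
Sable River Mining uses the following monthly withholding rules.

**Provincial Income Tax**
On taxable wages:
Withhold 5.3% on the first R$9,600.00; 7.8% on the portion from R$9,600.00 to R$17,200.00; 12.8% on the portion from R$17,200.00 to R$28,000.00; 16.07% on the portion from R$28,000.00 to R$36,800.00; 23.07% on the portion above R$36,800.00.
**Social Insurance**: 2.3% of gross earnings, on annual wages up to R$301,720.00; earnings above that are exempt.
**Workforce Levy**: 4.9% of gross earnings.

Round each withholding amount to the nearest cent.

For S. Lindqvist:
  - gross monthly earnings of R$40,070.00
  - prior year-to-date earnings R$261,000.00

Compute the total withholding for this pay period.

R$7,537.59

Provincial Income Tax: taxable = R$40,070.00
  R$3,898.16 + 23.07% × (R$40,070.00 − R$36,800.00) = R$3,898.16 + 23.07% × R$3,270.00 = R$4,652.55
Social Insurance: 2.3% × R$40,070.00 = R$921.61
Workforce Levy: 4.9% × R$40,070.00 = R$1,963.43
Total: R$4,652.55 + R$921.61 + R$1,963.43 = R$7,537.59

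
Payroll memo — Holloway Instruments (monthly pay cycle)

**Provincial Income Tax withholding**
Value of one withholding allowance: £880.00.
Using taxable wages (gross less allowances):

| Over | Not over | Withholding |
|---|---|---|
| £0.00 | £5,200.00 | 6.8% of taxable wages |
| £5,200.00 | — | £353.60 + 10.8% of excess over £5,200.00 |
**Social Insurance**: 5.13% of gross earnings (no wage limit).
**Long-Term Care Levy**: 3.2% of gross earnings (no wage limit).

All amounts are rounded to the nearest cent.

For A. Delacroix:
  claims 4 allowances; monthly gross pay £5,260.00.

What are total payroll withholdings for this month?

£556.48

Provincial Income Tax: taxable = £5,260.00 − 4×£880.00 = £1,740.00
  6.8% × £1,740.00 = £118.32
Social Insurance: 5.13% × £5,260.00 = £269.84
Long-Term Care Levy: 3.2% × £5,260.00 = £168.32
Total: £118.32 + £269.84 + £168.32 = £556.48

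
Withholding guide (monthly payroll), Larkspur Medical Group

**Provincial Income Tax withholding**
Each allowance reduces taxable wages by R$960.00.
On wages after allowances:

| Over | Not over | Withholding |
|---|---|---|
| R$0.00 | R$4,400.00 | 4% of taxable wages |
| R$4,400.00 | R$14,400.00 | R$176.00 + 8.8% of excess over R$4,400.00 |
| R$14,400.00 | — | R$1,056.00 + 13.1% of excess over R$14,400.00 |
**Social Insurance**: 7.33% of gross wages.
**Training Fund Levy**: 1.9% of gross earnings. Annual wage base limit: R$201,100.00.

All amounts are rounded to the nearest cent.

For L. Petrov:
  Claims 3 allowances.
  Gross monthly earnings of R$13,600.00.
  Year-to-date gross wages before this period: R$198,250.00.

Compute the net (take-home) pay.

Provincial Income Tax: taxable = R$13,600.00 − 3×R$960.00 = R$10,720.00
  R$176.00 + 8.8% × (R$10,720.00 − R$4,400.00) = R$176.00 + 8.8% × R$6,320.00 = R$732.16
Social Insurance: 7.33% × R$13,600.00 = R$996.88
Training Fund Levy: cap R$201,100.00 − YTD R$198,250.00 = R$2,850.00 subject; 1.9% × R$2,850.00 = R$54.15
Total withheld: R$732.16 + R$996.88 + R$54.15 = R$1,783.19
Net pay: R$13,600.00 − R$1,783.19 = R$11,816.81

R$11,816.81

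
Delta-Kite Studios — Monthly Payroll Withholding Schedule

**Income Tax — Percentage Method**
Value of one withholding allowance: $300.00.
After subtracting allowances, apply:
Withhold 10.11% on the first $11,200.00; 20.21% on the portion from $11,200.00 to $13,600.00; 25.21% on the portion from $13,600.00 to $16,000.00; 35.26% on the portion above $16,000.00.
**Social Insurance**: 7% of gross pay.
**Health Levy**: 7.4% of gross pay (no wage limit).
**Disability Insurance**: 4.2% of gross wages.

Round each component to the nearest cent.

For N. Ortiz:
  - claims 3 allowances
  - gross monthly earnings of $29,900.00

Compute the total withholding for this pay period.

Income Tax: taxable = $29,900.00 − 3×$300.00 = $29,000.00
  $2,222.40 + 35.26% × ($29,000.00 − $16,000.00) = $2,222.40 + 35.26% × $13,000.00 = $6,806.20
Social Insurance: 7% × $29,900.00 = $2,093.00
Health Levy: 7.4% × $29,900.00 = $2,212.60
Disability Insurance: 4.2% × $29,900.00 = $1,255.80
Total: $6,806.20 + $2,093.00 + $2,212.60 + $1,255.80 = $12,367.60

$12,367.60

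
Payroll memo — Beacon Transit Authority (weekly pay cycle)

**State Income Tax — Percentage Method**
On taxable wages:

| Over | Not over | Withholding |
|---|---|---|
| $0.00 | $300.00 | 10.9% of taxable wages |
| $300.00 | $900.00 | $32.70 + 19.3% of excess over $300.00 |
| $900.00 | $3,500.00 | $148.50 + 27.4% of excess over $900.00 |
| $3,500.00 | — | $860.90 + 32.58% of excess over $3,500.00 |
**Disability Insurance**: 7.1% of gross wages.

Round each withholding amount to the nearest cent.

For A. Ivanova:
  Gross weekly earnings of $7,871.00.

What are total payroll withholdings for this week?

$2,843.81

State Income Tax: taxable = $7,871.00
  $860.90 + 32.58% × ($7,871.00 − $3,500.00) = $860.90 + 32.58% × $4,371.00 = $2,284.97
Disability Insurance: 7.1% × $7,871.00 = $558.84
Total: $2,284.97 + $558.84 = $2,843.81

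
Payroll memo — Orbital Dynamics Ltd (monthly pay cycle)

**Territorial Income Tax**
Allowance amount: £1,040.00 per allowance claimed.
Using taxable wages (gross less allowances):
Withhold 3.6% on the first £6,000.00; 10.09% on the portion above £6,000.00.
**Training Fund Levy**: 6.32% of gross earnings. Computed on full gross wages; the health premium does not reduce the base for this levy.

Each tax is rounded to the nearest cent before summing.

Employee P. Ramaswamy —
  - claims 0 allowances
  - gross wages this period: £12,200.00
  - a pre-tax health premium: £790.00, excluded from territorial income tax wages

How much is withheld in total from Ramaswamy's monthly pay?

£1,532.91

Territorial Income Tax: taxable = £12,200.00 − £790.00 = £11,410.00
  £216.00 + 10.09% × (£11,410.00 − £6,000.00) = £216.00 + 10.09% × £5,410.00 = £761.87
Training Fund Levy: 6.32% × £12,200.00 = £771.04
Total: £761.87 + £771.04 = £1,532.91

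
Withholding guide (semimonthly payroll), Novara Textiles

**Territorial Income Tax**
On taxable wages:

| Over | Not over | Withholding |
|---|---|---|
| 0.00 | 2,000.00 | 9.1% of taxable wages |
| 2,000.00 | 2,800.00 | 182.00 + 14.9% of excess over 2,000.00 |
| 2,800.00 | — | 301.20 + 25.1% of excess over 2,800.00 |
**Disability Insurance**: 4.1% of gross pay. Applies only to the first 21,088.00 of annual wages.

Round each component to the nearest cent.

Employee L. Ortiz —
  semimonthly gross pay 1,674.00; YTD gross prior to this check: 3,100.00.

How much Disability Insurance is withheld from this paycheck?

Disability Insurance: 4.1% × 1,674.00 = 68.63

68.63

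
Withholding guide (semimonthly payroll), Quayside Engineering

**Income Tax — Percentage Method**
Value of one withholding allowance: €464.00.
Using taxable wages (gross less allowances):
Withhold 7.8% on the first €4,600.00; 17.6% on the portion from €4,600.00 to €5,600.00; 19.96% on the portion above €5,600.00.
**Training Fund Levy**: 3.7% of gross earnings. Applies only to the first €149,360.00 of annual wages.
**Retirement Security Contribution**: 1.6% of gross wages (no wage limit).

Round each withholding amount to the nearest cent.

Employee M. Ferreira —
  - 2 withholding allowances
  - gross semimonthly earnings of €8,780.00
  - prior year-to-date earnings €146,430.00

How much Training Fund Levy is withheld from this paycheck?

Training Fund Levy: cap €149,360.00 − YTD €146,430.00 = €2,930.00 subject; 3.7% × €2,930.00 = €108.41

€108.41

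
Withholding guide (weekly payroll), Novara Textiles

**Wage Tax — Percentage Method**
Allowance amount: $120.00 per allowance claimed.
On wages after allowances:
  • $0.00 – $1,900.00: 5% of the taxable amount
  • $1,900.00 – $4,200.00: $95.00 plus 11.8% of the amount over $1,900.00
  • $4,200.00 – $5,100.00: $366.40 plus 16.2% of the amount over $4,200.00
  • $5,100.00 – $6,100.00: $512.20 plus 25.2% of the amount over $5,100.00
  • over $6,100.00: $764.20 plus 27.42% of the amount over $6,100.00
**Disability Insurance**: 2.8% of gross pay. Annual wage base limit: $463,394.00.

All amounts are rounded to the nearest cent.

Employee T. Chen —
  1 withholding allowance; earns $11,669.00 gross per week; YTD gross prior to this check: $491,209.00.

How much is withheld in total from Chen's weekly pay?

Wage Tax: taxable = $11,669.00 − 1×$120.00 = $11,549.00
  $764.20 + 27.42% × ($11,549.00 − $6,100.00) = $764.20 + 27.42% × $5,449.00 = $2,258.32
Disability Insurance: YTD $491,209.00 ≥ cap $463,394.00 → $0.00
Total: $2,258.32 + $0.00 = $2,258.32

$2,258.32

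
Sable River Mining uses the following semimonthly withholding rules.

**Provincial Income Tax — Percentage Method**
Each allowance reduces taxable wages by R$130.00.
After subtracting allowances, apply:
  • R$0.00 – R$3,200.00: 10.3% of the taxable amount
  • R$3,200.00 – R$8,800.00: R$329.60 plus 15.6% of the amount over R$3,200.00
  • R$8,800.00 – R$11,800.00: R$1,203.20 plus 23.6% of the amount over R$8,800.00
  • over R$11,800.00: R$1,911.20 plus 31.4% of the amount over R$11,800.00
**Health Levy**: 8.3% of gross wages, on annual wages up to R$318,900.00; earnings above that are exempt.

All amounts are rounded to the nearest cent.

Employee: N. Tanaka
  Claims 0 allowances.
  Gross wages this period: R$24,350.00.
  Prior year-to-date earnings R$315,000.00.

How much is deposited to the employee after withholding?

R$18,174.40

Provincial Income Tax: taxable = R$24,350.00
  R$1,911.20 + 31.4% × (R$24,350.00 − R$11,800.00) = R$1,911.20 + 31.4% × R$12,550.00 = R$5,851.90
Health Levy: cap R$318,900.00 − YTD R$315,000.00 = R$3,900.00 subject; 8.3% × R$3,900.00 = R$323.70
Total withheld: R$5,851.90 + R$323.70 = R$6,175.60
Net pay: R$24,350.00 − R$6,175.60 = R$18,174.40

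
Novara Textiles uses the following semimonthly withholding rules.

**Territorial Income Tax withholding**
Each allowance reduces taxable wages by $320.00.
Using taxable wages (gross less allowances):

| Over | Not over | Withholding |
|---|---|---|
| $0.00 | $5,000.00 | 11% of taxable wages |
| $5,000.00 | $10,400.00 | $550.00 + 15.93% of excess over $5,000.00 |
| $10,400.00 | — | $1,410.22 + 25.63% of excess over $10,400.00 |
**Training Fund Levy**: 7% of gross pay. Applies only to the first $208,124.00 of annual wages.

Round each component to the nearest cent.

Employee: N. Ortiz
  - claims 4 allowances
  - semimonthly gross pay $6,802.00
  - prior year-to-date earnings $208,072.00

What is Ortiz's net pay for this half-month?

$6,165.21

Territorial Income Tax: taxable = $6,802.00 − 4×$320.00 = $5,522.00
  $550.00 + 15.93% × ($5,522.00 − $5,000.00) = $550.00 + 15.93% × $522.00 = $633.15
Training Fund Levy: cap $208,124.00 − YTD $208,072.00 = $52.00 subject; 7% × $52.00 = $3.64
Total withheld: $633.15 + $3.64 = $636.79
Net pay: $6,802.00 − $636.79 = $6,165.21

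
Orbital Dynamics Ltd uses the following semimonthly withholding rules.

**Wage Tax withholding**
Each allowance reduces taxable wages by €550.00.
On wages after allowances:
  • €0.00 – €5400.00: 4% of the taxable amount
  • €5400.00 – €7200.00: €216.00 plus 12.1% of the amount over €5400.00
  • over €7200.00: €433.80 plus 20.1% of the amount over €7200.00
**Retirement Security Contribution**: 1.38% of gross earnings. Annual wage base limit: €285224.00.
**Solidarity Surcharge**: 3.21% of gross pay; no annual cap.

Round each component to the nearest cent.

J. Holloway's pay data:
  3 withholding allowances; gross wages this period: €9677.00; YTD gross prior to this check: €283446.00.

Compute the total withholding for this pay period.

Wage Tax: taxable = €9677.00 − 3×€550.00 = €8027.00
  €433.80 + 20.1% × (€8027.00 − €7200.00) = €433.80 + 20.1% × €827.00 = €600.03
Retirement Security Contribution: cap €285224.00 − YTD €283446.00 = €1778.00 subject; 1.38% × €1778.00 = €24.54
Solidarity Surcharge: 3.21% × €9677.00 = €310.63
Total: €600.03 + €24.54 + €310.63 = €935.20

€935.20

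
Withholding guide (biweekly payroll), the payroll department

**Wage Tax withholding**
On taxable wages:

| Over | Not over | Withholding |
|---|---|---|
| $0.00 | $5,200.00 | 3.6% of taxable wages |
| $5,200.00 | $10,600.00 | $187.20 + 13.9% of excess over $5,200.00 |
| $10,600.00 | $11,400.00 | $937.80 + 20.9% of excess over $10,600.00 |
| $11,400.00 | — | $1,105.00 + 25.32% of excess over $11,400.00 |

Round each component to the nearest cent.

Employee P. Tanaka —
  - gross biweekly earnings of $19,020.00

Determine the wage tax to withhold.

Wage Tax: taxable = $19,020.00
  $1,105.00 + 25.32% × ($19,020.00 − $11,400.00) = $1,105.00 + 25.32% × $7,620.00 = $3,034.38

$3,034.38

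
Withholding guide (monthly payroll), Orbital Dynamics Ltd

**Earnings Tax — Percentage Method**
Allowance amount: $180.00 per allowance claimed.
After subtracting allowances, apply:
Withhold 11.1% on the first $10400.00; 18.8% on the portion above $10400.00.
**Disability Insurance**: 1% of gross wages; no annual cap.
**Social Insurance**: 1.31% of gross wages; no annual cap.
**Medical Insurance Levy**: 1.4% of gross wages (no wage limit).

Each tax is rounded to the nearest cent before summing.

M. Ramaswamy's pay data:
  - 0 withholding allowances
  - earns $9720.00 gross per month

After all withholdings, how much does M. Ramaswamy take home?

$8280.47

Earnings Tax: taxable = $9720.00
  11.1% × $9720.00 = $1078.92
Disability Insurance: 1% × $9720.00 = $97.20
Social Insurance: 1.31% × $9720.00 = $127.33
Medical Insurance Levy: 1.4% × $9720.00 = $136.08
Total withheld: $1078.92 + $97.20 + $127.33 + $136.08 = $1439.53
Net pay: $9720.00 − $1439.53 = $8280.47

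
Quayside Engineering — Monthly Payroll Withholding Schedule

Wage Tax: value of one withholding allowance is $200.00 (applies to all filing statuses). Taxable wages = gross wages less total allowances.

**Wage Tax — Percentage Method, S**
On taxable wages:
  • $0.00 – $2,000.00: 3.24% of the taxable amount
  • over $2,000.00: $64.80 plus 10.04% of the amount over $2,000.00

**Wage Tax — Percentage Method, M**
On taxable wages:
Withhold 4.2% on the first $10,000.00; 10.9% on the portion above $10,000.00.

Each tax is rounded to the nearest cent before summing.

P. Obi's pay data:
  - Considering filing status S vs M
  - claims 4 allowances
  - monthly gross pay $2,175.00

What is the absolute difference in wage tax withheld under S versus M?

Wage Tax (S): taxable = $2,175.00 − 4×$200.00 = $1,375.00
  3.24% × $1,375.00 = $44.55
Wage Tax (M): taxable = $2,175.00 − 4×$200.00 = $1,375.00
  4.2% × $1,375.00 = $57.75
Difference: |$44.55 − $57.75| = $13.20 (higher under M)

$13.20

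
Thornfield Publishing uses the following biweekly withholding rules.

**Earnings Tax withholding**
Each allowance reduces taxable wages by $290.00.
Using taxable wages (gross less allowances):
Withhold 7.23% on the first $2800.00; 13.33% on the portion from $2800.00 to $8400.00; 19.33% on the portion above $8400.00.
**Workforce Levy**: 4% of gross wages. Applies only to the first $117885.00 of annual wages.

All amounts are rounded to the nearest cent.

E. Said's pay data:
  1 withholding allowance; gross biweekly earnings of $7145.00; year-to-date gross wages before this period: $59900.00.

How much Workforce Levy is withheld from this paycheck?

$285.80

Workforce Levy: 4% × $7145.00 = $285.80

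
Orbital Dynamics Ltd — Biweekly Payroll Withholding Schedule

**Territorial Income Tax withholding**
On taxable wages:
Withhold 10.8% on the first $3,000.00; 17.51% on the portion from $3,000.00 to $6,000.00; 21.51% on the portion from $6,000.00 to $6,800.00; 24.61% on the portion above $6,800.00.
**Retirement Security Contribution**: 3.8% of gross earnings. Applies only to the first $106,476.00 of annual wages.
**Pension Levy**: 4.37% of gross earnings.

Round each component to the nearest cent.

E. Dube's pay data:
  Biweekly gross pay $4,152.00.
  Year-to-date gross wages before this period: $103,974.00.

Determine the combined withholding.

$802.24

Territorial Income Tax: taxable = $4,152.00
  $324.00 + 17.51% × ($4,152.00 − $3,000.00) = $324.00 + 17.51% × $1,152.00 = $525.72
Retirement Security Contribution: cap $106,476.00 − YTD $103,974.00 = $2,502.00 subject; 3.8% × $2,502.00 = $95.08
Pension Levy: 4.37% × $4,152.00 = $181.44
Total: $525.72 + $95.08 + $181.44 = $802.24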